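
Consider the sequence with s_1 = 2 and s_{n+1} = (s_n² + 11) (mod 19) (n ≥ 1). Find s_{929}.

12

s_1 = 2, s_2 = 15, s_3 = 8, s_4 = 18, s_5 = 12, s_6 = 3, s_7 = 1, s_8 = 12.
Since s_8 = s_5 = 12, the sequence is eventually periodic: after a pre-period of length 4 it cycles with period 3.
For n ≥ 5, s_n depends only on (n - 5) mod 3. (929 - 5) mod 3 = 0, so s_{929} = s_5 = 12.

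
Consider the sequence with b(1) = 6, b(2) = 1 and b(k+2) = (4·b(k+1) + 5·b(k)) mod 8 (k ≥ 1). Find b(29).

6

b(1) = 6,  b(2) = 1,  b(3) = 2,  b(4) = 5,  b(5) = 6,  b(6) = 1.
The sequence repeats with period 4.
So b(29) = b(1 + ((29-1) mod 4)) = b(1) = 6.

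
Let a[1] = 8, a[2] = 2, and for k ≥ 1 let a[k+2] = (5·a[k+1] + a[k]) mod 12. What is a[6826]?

8

a[1] = 8; a[2] = 2; a[3] = 6; a[4] = 8; a[5] = 10; a[6] = 10; a[7] = 0; a[8] = 10; a[9] = 2; a[10] = 8; a[11] = 6; a[12] = 2; a[13] = 4; a[14] = 10; a[15] = 6; a[16] = 4; a[17] = 2; a[18] = 2; a[19] = 0; a[20] = 2; a[21] = 10; a[22] = 4; a[23] = 6; a[24] = 10; a[25] = 8; a[26] = 2.
Since (a[25], a[26]) = (a[1], a[2]) = (8, 2) (two consecutive terms determine the rest), the sequence is periodic with period 24.
(6826 - 1) mod 24 = 9, so a[6826] = a[10] = 8.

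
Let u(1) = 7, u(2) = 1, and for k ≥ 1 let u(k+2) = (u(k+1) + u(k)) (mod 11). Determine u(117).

10

Listing terms: u(1) = 7, u(2) = 1, u(3) = 8, u(4) = 9, u(5) = 6, u(6) = 4, u(7) = 10, u(8) = 3, u(9) = 2, u(10) = 5, u(11) = 7, u(12) = 1.
Since (u(11), u(12)) = (u(1), u(2)) = (7, 1) (two consecutive terms determine the rest), the sequence is periodic with period 10.
So u(117) = u(1 + ((117-1) mod 10)) = u(7) = 10.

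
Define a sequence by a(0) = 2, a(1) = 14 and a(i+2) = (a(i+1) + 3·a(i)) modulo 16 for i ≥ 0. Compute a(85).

14

Listing terms: a(0) = 2,  a(1) = 14,  a(2) = 4,  a(3) = 14,  a(4) = 10,  a(5) = 4,  a(6) = 2,  a(7) = 14.
The sequence repeats with period 6.
(85 - 0) mod 6 = 1, so a(85) = a(1) = 14.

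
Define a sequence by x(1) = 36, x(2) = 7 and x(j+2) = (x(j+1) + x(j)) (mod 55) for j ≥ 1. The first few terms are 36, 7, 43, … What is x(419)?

10

We have x(1) = 36,  x(2) = 7,  x(3) = 43,  x(4) = 50,  x(5) = 38,  x(6) = 33,  x(7) = 16,  x(8) = 49,  x(9) = 10,  x(10) = 4,  x(11) = 14,  x(12) = 18,  x(13) = 32,  x(14) = 50,  x(15) = 27,  x(16) = 22,  x(17) = 49,  x(18) = 16,  x(19) = 10,  x(20) = 26,  x(21) = 36,  x(22) = 7.
Since (x(21), x(22)) = (x(1), x(2)) = (36, 7) (two consecutive terms determine the rest), the sequence is periodic with period 20.
(419 - 1) mod 20 = 18, so x(419) = x(19) = 10.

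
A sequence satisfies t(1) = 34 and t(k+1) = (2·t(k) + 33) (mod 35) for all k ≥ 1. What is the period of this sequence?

12

Computing terms: t(1) = 34,  t(2) = 31,  t(3) = 25,  t(4) = 13,  t(5) = 24,  t(6) = 11,  t(7) = 20,  t(8) = 3,  t(9) = 4,  t(10) = 6,  t(11) = 10,  t(12) = 18,  t(13) = 34.
Since t(13) = t(1) = 34, the sequence is periodic with period 12.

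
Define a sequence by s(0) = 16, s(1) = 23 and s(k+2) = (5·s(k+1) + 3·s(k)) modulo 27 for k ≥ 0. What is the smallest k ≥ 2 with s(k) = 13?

16

Computing terms: s(0) = 16,  s(1) = 23,  s(2) = 1,  s(3) = 20,  s(4) = 22,  s(5) = 8,  s(6) = 25,  s(7) = 14,  s(8) = 10,  s(9) = 11,  s(10) = 4,  s(11) = 26,  s(12) = 7,  s(13) = 5,  s(14) = 19,  s(15) = 2,  s(16) = 13,  s(17) = 17,  s(18) = 16,  s(19) = 23.
The sequence repeats with period 18.
The value 13 first appears (with k ≥ 2) at s(16).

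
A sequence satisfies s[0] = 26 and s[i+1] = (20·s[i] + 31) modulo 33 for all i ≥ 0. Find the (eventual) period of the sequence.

5

We have s[0] = 26; s[1] = 23; s[2] = 29; s[3] = 17; s[4] = 8; s[5] = 26.
Since s[5] = s[0] = 26, the sequence is periodic with period 5.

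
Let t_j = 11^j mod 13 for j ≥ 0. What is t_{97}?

Listing terms: t_0 = 1; t_1 = 11; t_2 = 4; t_3 = 5; t_4 = 3; t_5 = 7; t_6 = 12; t_7 = 2; t_8 = 9; t_9 = 8; t_{10} = 10; t_{11} = 6; t_{12} = 1.
The sequence repeats with period 12.
(97 - 0) mod 12 = 1, so t_{97} = t_1 = 11.

11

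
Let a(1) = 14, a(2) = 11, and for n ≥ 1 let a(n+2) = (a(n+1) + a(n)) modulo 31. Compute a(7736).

5

Listing terms: a(1) = 14, a(2) = 11, a(3) = 25, a(4) = 5, a(5) = 30, a(6) = 4, a(7) = 3, a(8) = 7, a(9) = 10, a(10) = 17, a(11) = 27, a(12) = 13, a(13) = 9, a(14) = 22, a(15) = 0, a(16) = 22, a(17) = 22, a(18) = 13, a(19) = 4, a(20) = 17, a(21) = 21, a(22) = 7, a(23) = 28, a(24) = 4, a(25) = 1, a(26) = 5, a(27) = 6, a(28) = 11, a(29) = 17, a(30) = 28, a(31) = 14, a(32) = 11.
Since (a(31), a(32)) = (a(1), a(2)) = (14, 11) (two consecutive terms determine the rest), the sequence is periodic with period 30.
So a(7736) = a(1 + ((7736-1) mod 30)) = a(26) = 5.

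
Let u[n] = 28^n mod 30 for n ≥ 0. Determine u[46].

Listing terms: u[0] = 1,  u[1] = 28,  u[2] = 4,  u[3] = 22,  u[4] = 16,  u[5] = 28.
Since u[5] = u[1] = 28, the sequence is eventually periodic: after a pre-period of length 1 it cycles with period 4.
For n ≥ 1, u[n] depends only on (n - 1) mod 4. (46 - 1) mod 4 = 1, so u[46] = u[2] = 4.

4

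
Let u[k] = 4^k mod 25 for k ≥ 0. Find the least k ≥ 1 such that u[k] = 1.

We have u[0] = 1; u[1] = 4; u[2] = 16; u[3] = 14; u[4] = 6; u[5] = 24; u[6] = 21; u[7] = 9; u[8] = 11; u[9] = 19; u[10] = 1.
The sequence repeats with period 10.
The value 1 next appears (with k ≥ 1) at u[10].

10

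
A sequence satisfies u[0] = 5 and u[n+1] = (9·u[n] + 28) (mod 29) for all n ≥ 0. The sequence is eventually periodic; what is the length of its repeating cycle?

14

We have u[0] = 5; u[1] = 15; u[2] = 18; u[3] = 16; u[4] = 27; u[5] = 10; u[6] = 2; u[7] = 17; u[8] = 7; u[9] = 4; u[10] = 6; u[11] = 24; u[12] = 12; u[13] = 20; u[14] = 5.
The sequence repeats with period 14.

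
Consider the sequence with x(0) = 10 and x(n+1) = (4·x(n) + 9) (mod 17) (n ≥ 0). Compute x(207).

13

Listing terms: x(0) = 10,  x(1) = 15,  x(2) = 1,  x(3) = 13,  x(4) = 10.
The sequence repeats with period 4.
So x(207) = x(0 + ((207-0) mod 4)) = x(3) = 13.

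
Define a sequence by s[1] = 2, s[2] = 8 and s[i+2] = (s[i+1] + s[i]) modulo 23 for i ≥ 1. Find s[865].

2

s[1] = 2; s[2] = 8; s[3] = 10; s[4] = 18; s[5] = 5; s[6] = 0; s[7] = 5; s[8] = 5; s[9] = 10; s[10] = 15; s[11] = 2; s[12] = 17; s[13] = 19; s[14] = 13; s[15] = 9; s[16] = 22; s[17] = 8; s[18] = 7; s[19] = 15; s[20] = 22; s[21] = 14; s[22] = 13; s[23] = 4; s[24] = 17; s[25] = 21; s[26] = 15; s[27] = 13; s[28] = 5; s[29] = 18; s[30] = 0; s[31] = 18; s[32] = 18; s[33] = 13; s[34] = 8; s[35] = 21; s[36] = 6; s[37] = 4; s[38] = 10; s[39] = 14; s[40] = 1; s[41] = 15; s[42] = 16; s[43] = 8; s[44] = 1; s[45] = 9; s[46] = 10; s[47] = 19; s[48] = 6; s[49] = 2; s[50] = 8.
The sequence repeats with period 48.
So s[865] = s[1 + ((865-1) mod 48)] = s[1] = 2.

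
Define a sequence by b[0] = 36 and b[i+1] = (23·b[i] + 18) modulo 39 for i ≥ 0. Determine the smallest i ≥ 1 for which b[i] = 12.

3

b[0] = 36,  b[1] = 27,  b[2] = 15,  b[3] = 12,  b[4] = 21,  b[5] = 33,  b[6] = 36.
Since b[6] = b[0] = 36, the sequence is periodic with period 6.
The value 12 first appears (with i ≥ 1) at b[3].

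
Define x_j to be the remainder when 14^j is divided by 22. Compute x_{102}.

x_0 = 1,  x_1 = 14,  x_2 = 20,  x_3 = 16,  x_4 = 4,  x_5 = 12,  x_6 = 14.
Since x_6 = x_1 = 14, the sequence is eventually periodic: after a pre-period of length 1 it cycles with period 5.
For j ≥ 1, x_j depends only on (j - 1) mod 5. (102 - 1) mod 5 = 1, so x_{102} = x_2 = 20.

20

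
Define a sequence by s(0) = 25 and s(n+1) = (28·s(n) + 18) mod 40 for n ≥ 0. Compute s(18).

2

s(0) = 25,  s(1) = 38,  s(2) = 2,  s(3) = 34,  s(4) = 10,  s(5) = 18,  s(6) = 2.
Since s(6) = s(2) = 2, the sequence is eventually periodic: after a pre-period of length 2 it cycles with period 4.
For n ≥ 2, s(n) depends only on (n - 2) mod 4. (18 - 2) mod 4 = 0, so s(18) = s(2) = 2.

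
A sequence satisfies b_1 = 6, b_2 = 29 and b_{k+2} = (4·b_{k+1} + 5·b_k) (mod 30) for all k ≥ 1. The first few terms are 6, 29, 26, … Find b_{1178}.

29

Computing terms: b_1 = 6,  b_2 = 29,  b_3 = 26,  b_4 = 9,  b_5 = 16,  b_6 = 19,  b_7 = 6,  b_8 = 29.
The sequence repeats with period 6.
So b_{1178} = b_{1 + ((1178-1) mod 6)} = b_2 = 29.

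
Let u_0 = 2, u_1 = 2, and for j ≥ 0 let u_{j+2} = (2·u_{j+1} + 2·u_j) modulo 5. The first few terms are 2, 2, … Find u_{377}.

We have u_0 = 2, u_1 = 2, u_2 = 3, u_3 = 0, u_4 = 1, u_5 = 2, u_6 = 1, u_7 = 1, u_8 = 4, u_9 = 0, u_{10} = 3, u_{11} = 1, u_{12} = 3, u_{13} = 3, u_{14} = 2, u_{15} = 0, u_{16} = 4, u_{17} = 3, u_{18} = 4, u_{19} = 4, u_{20} = 1, u_{21} = 0, u_{22} = 2, u_{23} = 4, u_{24} = 2, u_{25} = 2.
Since (u_{24}, u_{25}) = (u_0, u_1) = (2, 2) (two consecutive terms determine the rest), the sequence is periodic with period 24.
So u_{377} = u_{0 + ((377-0) mod 24)} = u_{17} = 3.

3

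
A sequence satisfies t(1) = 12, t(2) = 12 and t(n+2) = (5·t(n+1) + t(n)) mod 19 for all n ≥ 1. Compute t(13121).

12

We have t(1) = 12; t(2) = 12; t(3) = 15; t(4) = 11; t(5) = 13; t(6) = 0; t(7) = 13; t(8) = 8; t(9) = 15; t(10) = 7; t(11) = 12; t(12) = 10; t(13) = 5; t(14) = 16; t(15) = 9; t(16) = 4; t(17) = 10; t(18) = 16; t(19) = 14; t(20) = 10; t(21) = 7; t(22) = 7; t(23) = 4; t(24) = 8; t(25) = 6; t(26) = 0; t(27) = 6; t(28) = 11; t(29) = 4; t(30) = 12; t(31) = 7; t(32) = 9; t(33) = 14; t(34) = 3; t(35) = 10; t(36) = 15; t(37) = 9; t(38) = 3; t(39) = 5; t(40) = 9; t(41) = 12; t(42) = 12.
Since (t(41), t(42)) = (t(1), t(2)) = (12, 12) (two consecutive terms determine the rest), the sequence is periodic with period 40.
So t(13121) = t(1 + ((13121-1) mod 40)) = t(1) = 12.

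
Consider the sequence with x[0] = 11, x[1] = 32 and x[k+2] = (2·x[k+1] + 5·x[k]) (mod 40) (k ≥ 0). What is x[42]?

We have x[0] = 11; x[1] = 32; x[2] = 39; x[3] = 38; x[4] = 31; x[5] = 12; x[6] = 19; x[7] = 18; x[8] = 11; x[9] = 32.
The sequence repeats with period 8.
(42 - 0) mod 8 = 2, so x[42] = x[2] = 39.

39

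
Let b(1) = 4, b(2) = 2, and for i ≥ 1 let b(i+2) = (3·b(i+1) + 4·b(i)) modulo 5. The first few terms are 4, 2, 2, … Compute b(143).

Computing terms: b(1) = 4,  b(2) = 2,  b(3) = 2,  b(4) = 4,  b(5) = 0,  b(6) = 1,  b(7) = 3,  b(8) = 3,  b(9) = 1,  b(10) = 0,  b(11) = 4,  b(12) = 2.
Since (b(11), b(12)) = (b(1), b(2)) = (4, 2) (two consecutive terms determine the rest), the sequence is periodic with period 10.
(143 - 1) mod 10 = 2, so b(143) = b(3) = 2.

2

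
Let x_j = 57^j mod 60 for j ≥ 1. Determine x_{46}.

We have x_1 = 57; x_2 = 9; x_3 = 33; x_4 = 21; x_5 = 57.
Since x_5 = x_1 = 57, the sequence is periodic with period 4.
So x_{46} = x_{1 + ((46-1) mod 4)} = x_2 = 9.

9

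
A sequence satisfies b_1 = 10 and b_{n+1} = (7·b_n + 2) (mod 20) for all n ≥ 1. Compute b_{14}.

Listing terms: b_1 = 10,  b_2 = 12,  b_3 = 6,  b_4 = 4,  b_5 = 10.
Since b_5 = b_1 = 10, the sequence is periodic with period 4.
So b_{14} = b_{1 + ((14-1) mod 4)} = b_2 = 12.

12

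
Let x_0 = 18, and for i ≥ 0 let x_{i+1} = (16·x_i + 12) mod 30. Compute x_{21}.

x_0 = 18,  x_1 = 0,  x_2 = 12,  x_3 = 24,  x_4 = 6,  x_5 = 18.
The sequence repeats with period 5.
(21 - 0) mod 5 = 1, so x_{21} = x_1 = 0.

0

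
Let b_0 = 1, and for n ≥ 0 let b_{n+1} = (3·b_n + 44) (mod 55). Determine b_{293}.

b_0 = 1,  b_1 = 47,  b_2 = 20,  b_3 = 49,  b_4 = 26,  b_5 = 12,  b_6 = 25,  b_7 = 9,  b_8 = 16,  b_9 = 37,  b_{10} = 45,  b_{11} = 14,  b_{12} = 31,  b_{13} = 27,  b_{14} = 15,  b_{15} = 34,  b_{16} = 36,  b_{17} = 42,  b_{18} = 5,  b_{19} = 4,  b_{20} = 1.
Since b_{20} = b_0 = 1, the sequence is periodic with period 20.
(293 - 0) mod 20 = 13, so b_{293} = b_{13} = 27.

27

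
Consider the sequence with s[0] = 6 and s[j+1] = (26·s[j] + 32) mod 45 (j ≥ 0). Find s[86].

33

Listing terms: s[0] = 6, s[1] = 8, s[2] = 15, s[3] = 17, s[4] = 24, s[5] = 26, s[6] = 33, s[7] = 35, s[8] = 42, s[9] = 44, s[10] = 6.
Since s[10] = s[0] = 6, the sequence is periodic with period 10.
So s[86] = s[0 + ((86-0) mod 10)] = s[6] = 33.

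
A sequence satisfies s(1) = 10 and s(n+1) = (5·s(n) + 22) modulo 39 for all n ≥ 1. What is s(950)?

s(1) = 10,  s(2) = 33,  s(3) = 31,  s(4) = 21,  s(5) = 10.
The sequence repeats with period 4.
So s(950) = s(1 + ((950-1) mod 4)) = s(2) = 33.

33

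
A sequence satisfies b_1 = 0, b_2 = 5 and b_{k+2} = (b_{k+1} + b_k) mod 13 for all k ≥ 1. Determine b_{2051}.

We have b_1 = 0, b_2 = 5, b_3 = 5, b_4 = 10, b_5 = 2, b_6 = 12, b_7 = 1, b_8 = 0, b_9 = 1, b_{10} = 1, b_{11} = 2, b_{12} = 3, b_{13} = 5, b_{14} = 8, b_{15} = 0, b_{16} = 8, b_{17} = 8, b_{18} = 3, b_{19} = 11, b_{20} = 1, b_{21} = 12, b_{22} = 0, b_{23} = 12, b_{24} = 12, b_{25} = 11, b_{26} = 10, b_{27} = 8, b_{28} = 5, b_{29} = 0, b_{30} = 5.
Since (b_{29}, b_{30}) = (b_1, b_2) = (0, 5) (two consecutive terms determine the rest), the sequence is periodic with period 28.
So b_{2051} = b_{1 + ((2051-1) mod 28)} = b_7 = 1.

1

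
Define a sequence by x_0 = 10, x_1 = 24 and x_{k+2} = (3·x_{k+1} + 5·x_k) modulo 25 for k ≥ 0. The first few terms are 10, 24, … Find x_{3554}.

Computing terms: x_0 = 10; x_1 = 24; x_2 = 22; x_3 = 11; x_4 = 18; x_5 = 9; x_6 = 17; x_7 = 21; x_8 = 23; x_9 = 24; x_{10} = 12; x_{11} = 6; x_{12} = 3; x_{13} = 14; x_{14} = 7; x_{15} = 16; x_{16} = 8; x_{17} = 4; x_{18} = 2; x_{19} = 1; x_{20} = 13; x_{21} = 19; x_{22} = 22; x_{23} = 11.
Since (x_{22}, x_{23}) = (x_2, x_3) = (22, 11) (two consecutive terms determine the rest), the sequence is eventually periodic: after a pre-period of length 2 it cycles with period 20.
For k ≥ 2, x_k depends only on (k - 2) mod 20. (3554 - 2) mod 20 = 12, so x_{3554} = x_{14} = 7.

7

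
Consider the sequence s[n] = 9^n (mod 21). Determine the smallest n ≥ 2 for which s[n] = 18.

Computing terms: s[1] = 9; s[2] = 18; s[3] = 15; s[4] = 9.
The sequence repeats with period 3.
The value 18 first appears (with n ≥ 2) at s[2].

2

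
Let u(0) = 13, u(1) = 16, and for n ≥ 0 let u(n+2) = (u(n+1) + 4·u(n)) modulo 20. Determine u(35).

Computing terms: u(0) = 13; u(1) = 16; u(2) = 8; u(3) = 12; u(4) = 4; u(5) = 12; u(6) = 8; u(7) = 16; u(8) = 8.
Since (u(7), u(8)) = (u(1), u(2)) = (16, 8) (two consecutive terms determine the rest), the sequence is eventually periodic: after a pre-period of length 1 it cycles with period 6.
For n ≥ 1, u(n) depends only on (n - 1) mod 6. (35 - 1) mod 6 = 4, so u(35) = u(5) = 12.

12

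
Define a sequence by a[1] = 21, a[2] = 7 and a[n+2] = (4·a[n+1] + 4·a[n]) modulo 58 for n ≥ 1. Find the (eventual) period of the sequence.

35

We have a[1] = 21; a[2] = 7; a[3] = 54; a[4] = 12; a[5] = 32; a[6] = 2; a[7] = 20; a[8] = 30; a[9] = 26; a[10] = 50; a[11] = 14; a[12] = 24; a[13] = 36; a[14] = 8; a[15] = 2; a[16] = 40; a[17] = 52; a[18] = 20; a[19] = 56; a[20] = 14; a[21] = 48; a[22] = 16; a[23] = 24; a[24] = 44; a[25] = 40; a[26] = 46; a[27] = 54; a[28] = 52; a[29] = 18; a[30] = 48; a[31] = 32; a[32] = 30; a[33] = 16; a[34] = 10; a[35] = 46; a[36] = 50; a[37] = 36; a[38] = 54; a[39] = 12.
Since (a[38], a[39]) = (a[3], a[4]) = (54, 12) (two consecutive terms determine the rest), the sequence is eventually periodic: after a pre-period of length 2 it cycles with period 35.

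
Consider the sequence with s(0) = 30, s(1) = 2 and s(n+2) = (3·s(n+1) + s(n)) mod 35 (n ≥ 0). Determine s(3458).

1

s(0) = 30, s(1) = 2, s(2) = 1, s(3) = 5, s(4) = 16, s(5) = 18, s(6) = 0, s(7) = 18, s(8) = 19, s(9) = 5, s(10) = 34, s(11) = 2, s(12) = 5, s(13) = 17, s(14) = 21, s(15) = 10, s(16) = 16, s(17) = 23, s(18) = 15, s(19) = 33, s(20) = 9, s(21) = 25, s(22) = 14, s(23) = 32, s(24) = 5, s(25) = 12, s(26) = 6, s(27) = 30, s(28) = 26, s(29) = 3, s(30) = 0, s(31) = 3, s(32) = 9, s(33) = 30, s(34) = 29, s(35) = 12, s(36) = 30, s(37) = 32, s(38) = 21, s(39) = 25, s(40) = 26, s(41) = 33, s(42) = 20, s(43) = 23, s(44) = 19, s(45) = 10, s(46) = 14, s(47) = 17, s(48) = 30, s(49) = 2.
Since (s(48), s(49)) = (s(0), s(1)) = (30, 2) (two consecutive terms determine the rest), the sequence is periodic with period 48.
So s(3458) = s(0 + ((3458-0) mod 48)) = s(2) = 1.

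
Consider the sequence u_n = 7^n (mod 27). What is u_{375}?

10

Computing terms: u_1 = 7, u_2 = 22, u_3 = 19, u_4 = 25, u_5 = 13, u_6 = 10, u_7 = 16, u_8 = 4, u_9 = 1, u_{10} = 7.
The sequence repeats with period 9.
(375 - 1) mod 9 = 5, so u_{375} = u_6 = 10.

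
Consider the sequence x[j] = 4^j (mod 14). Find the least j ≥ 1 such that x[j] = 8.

Computing terms: x[0] = 1,  x[1] = 4,  x[2] = 2,  x[3] = 8,  x[4] = 4.
Since x[4] = x[1] = 4, the sequence is eventually periodic: after a pre-period of length 1 it cycles with period 3.
The value 8 first appears (with j ≥ 1) at x[3].

3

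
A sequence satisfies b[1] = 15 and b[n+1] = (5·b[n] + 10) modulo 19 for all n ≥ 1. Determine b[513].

1

b[1] = 15,  b[2] = 9,  b[3] = 17,  b[4] = 0,  b[5] = 10,  b[6] = 3,  b[7] = 6,  b[8] = 2,  b[9] = 1,  b[10] = 15.
The sequence repeats with period 9.
So b[513] = b[1 + ((513-1) mod 9)] = b[9] = 1.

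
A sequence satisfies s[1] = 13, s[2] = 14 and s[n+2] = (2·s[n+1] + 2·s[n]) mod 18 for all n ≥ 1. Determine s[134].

8

Listing terms: s[1] = 13,  s[2] = 14,  s[3] = 0,  s[4] = 10,  s[5] = 2,  s[6] = 6,  s[7] = 16,  s[8] = 8,  s[9] = 12,  s[10] = 4,  s[11] = 14,  s[12] = 0.
Since (s[11], s[12]) = (s[2], s[3]) = (14, 0) (two consecutive terms determine the rest), the sequence is eventually periodic: after a pre-period of length 1 it cycles with period 9.
For n ≥ 2, s[n] depends only on (n - 2) mod 9. (134 - 2) mod 9 = 6, so s[134] = s[8] = 8.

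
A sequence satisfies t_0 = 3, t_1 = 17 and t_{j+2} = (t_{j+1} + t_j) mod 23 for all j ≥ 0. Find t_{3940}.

11

Listing terms: t_0 = 3, t_1 = 17, t_2 = 20, t_3 = 14, t_4 = 11, t_5 = 2, t_6 = 13, t_7 = 15, t_8 = 5, t_9 = 20, t_{10} = 2, t_{11} = 22, t_{12} = 1, t_{13} = 0, t_{14} = 1, t_{15} = 1, t_{16} = 2, t_{17} = 3, t_{18} = 5, t_{19} = 8, t_{20} = 13, t_{21} = 21, t_{22} = 11, t_{23} = 9, t_{24} = 20, t_{25} = 6, t_{26} = 3, t_{27} = 9, t_{28} = 12, t_{29} = 21, t_{30} = 10, t_{31} = 8, t_{32} = 18, t_{33} = 3, t_{34} = 21, t_{35} = 1, t_{36} = 22, t_{37} = 0, t_{38} = 22, t_{39} = 22, t_{40} = 21, t_{41} = 20, t_{42} = 18, t_{43} = 15, t_{44} = 10, t_{45} = 2, t_{46} = 12, t_{47} = 14, t_{48} = 3, t_{49} = 17.
Since (t_{48}, t_{49}) = (t_0, t_1) = (3, 17) (two consecutive terms determine the rest), the sequence is periodic with period 48.
So t_{3940} = t_{0 + ((3940-0) mod 48)} = t_4 = 11.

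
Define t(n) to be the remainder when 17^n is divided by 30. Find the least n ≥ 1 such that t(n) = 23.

We have t(0) = 1,  t(1) = 17,  t(2) = 19,  t(3) = 23,  t(4) = 1.
Since t(4) = t(0) = 1, the sequence is periodic with period 4.
The value 23 first appears (with n ≥ 1) at t(3).

3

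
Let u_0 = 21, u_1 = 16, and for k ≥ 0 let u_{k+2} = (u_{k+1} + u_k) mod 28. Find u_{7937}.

23

Listing terms: u_0 = 21,  u_1 = 16,  u_2 = 9,  u_3 = 25,  u_4 = 6,  u_5 = 3,  u_6 = 9,  u_7 = 12,  u_8 = 21,  u_9 = 5,  u_{10} = 26,  u_{11} = 3,  u_{12} = 1,  u_{13} = 4,  u_{14} = 5,  u_{15} = 9,  u_{16} = 14,  u_{17} = 23,  u_{18} = 9,  u_{19} = 4,  u_{20} = 13,  u_{21} = 17,  u_{22} = 2,  u_{23} = 19,  u_{24} = 21,  u_{25} = 12,  u_{26} = 5,  u_{27} = 17,  u_{28} = 22,  u_{29} = 11,  u_{30} = 5,  u_{31} = 16,  u_{32} = 21,  u_{33} = 9,  u_{34} = 2,  u_{35} = 11,  u_{36} = 13,  u_{37} = 24,  u_{38} = 9,  u_{39} = 5,  u_{40} = 14,  u_{41} = 19,  u_{42} = 5,  u_{43} = 24,  u_{44} = 1,  u_{45} = 25,  u_{46} = 26,  u_{47} = 23,  u_{48} = 21,  u_{49} = 16.
The sequence repeats with period 48.
So u_{7937} = u_{0 + ((7937-0) mod 48)} = u_{17} = 23.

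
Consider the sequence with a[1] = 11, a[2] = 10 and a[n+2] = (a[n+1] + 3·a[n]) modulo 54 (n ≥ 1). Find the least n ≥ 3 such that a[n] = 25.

Computing terms: a[1] = 11,  a[2] = 10,  a[3] = 43,  a[4] = 19,  a[5] = 40,  a[6] = 43,  a[7] = 1,  a[8] = 22,  a[9] = 25,  a[10] = 37,  a[11] = 4,  a[12] = 7,  a[13] = 19,  a[14] = 40.
Since (a[13], a[14]) = (a[4], a[5]) = (19, 40) (two consecutive terms determine the rest), the sequence is eventually periodic: after a pre-period of length 3 it cycles with period 9.
The value 25 first appears (with n ≥ 3) at a[9].

9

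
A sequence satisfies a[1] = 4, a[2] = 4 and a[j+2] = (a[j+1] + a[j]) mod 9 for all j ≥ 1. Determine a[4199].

4

We have a[1] = 4, a[2] = 4, a[3] = 8, a[4] = 3, a[5] = 2, a[6] = 5, a[7] = 7, a[8] = 3, a[9] = 1, a[10] = 4, a[11] = 5, a[12] = 0, a[13] = 5, a[14] = 5, a[15] = 1, a[16] = 6, a[17] = 7, a[18] = 4, a[19] = 2, a[20] = 6, a[21] = 8, a[22] = 5, a[23] = 4, a[24] = 0, a[25] = 4, a[26] = 4.
The sequence repeats with period 24.
(4199 - 1) mod 24 = 22, so a[4199] = a[23] = 4.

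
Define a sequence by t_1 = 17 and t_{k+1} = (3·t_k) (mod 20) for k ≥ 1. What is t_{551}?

13

We have t_1 = 17; t_2 = 11; t_3 = 13; t_4 = 19; t_5 = 17.
Since t_5 = t_1 = 17, the sequence is periodic with period 4.
(551 - 1) mod 4 = 2, so t_{551} = t_3 = 13.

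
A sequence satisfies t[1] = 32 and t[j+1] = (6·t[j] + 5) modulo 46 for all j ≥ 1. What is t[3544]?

Listing terms: t[1] = 32, t[2] = 13, t[3] = 37, t[4] = 43, t[5] = 33, t[6] = 19, t[7] = 27, t[8] = 29, t[9] = 41, t[10] = 21, t[11] = 39, t[12] = 9, t[13] = 13.
Since t[13] = t[2] = 13, the sequence is eventually periodic: after a pre-period of length 1 it cycles with period 11.
For j ≥ 2, t[j] depends only on (j - 2) mod 11. (3544 - 2) mod 11 = 0, so t[3544] = t[2] = 13.

13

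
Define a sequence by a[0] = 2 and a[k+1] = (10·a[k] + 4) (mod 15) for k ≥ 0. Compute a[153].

We have a[0] = 2; a[1] = 9; a[2] = 4; a[3] = 14; a[4] = 9.
Since a[4] = a[1] = 9, the sequence is eventually periodic: after a pre-period of length 1 it cycles with period 3.
For k ≥ 1, a[k] depends only on (k - 1) mod 3. (153 - 1) mod 3 = 2, so a[153] = a[3] = 14.

14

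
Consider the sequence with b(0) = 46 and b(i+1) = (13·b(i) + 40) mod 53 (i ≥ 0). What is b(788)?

6

Listing terms: b(0) = 46,  b(1) = 2,  b(2) = 13,  b(3) = 50,  b(4) = 1,  b(5) = 0,  b(6) = 40,  b(7) = 30,  b(8) = 6,  b(9) = 12,  b(10) = 37,  b(11) = 44,  b(12) = 29,  b(13) = 46.
Since b(13) = b(0) = 46, the sequence is periodic with period 13.
(788 - 0) mod 13 = 8, so b(788) = b(8) = 6.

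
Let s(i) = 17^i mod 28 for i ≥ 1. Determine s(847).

Listing terms: s(1) = 17,  s(2) = 9,  s(3) = 13,  s(4) = 25,  s(5) = 5,  s(6) = 1,  s(7) = 17.
The sequence repeats with period 6.
So s(847) = s(1 + ((847-1) mod 6)) = s(1) = 17.

17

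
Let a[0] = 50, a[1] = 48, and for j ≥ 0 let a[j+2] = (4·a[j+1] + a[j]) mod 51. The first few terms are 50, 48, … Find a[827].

35

Computing terms: a[0] = 50, a[1] = 48, a[2] = 38, a[3] = 47, a[4] = 22, a[5] = 33, a[6] = 1, a[7] = 37, a[8] = 47, a[9] = 21, a[10] = 29, a[11] = 35, a[12] = 16, a[13] = 48, a[14] = 4, a[15] = 13, a[16] = 5, a[17] = 33, a[18] = 35, a[19] = 20, a[20] = 13, a[21] = 21, a[22] = 46, a[23] = 1, a[24] = 50, a[25] = 48.
The sequence repeats with period 24.
(827 - 0) mod 24 = 11, so a[827] = a[11] = 35.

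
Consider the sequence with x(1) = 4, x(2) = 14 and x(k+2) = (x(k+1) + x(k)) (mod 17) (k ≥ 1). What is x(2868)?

3

We have x(1) = 4, x(2) = 14, x(3) = 1, x(4) = 15, x(5) = 16, x(6) = 14, x(7) = 13, x(8) = 10, x(9) = 6, x(10) = 16, x(11) = 5, x(12) = 4, x(13) = 9, x(14) = 13, x(15) = 5, x(16) = 1, x(17) = 6, x(18) = 7, x(19) = 13, x(20) = 3, x(21) = 16, x(22) = 2, x(23) = 1, x(24) = 3, x(25) = 4, x(26) = 7, x(27) = 11, x(28) = 1, x(29) = 12, x(30) = 13, x(31) = 8, x(32) = 4, x(33) = 12, x(34) = 16, x(35) = 11, x(36) = 10, x(37) = 4, x(38) = 14.
The sequence repeats with period 36.
So x(2868) = x(1 + ((2868-1) mod 36)) = x(24) = 3.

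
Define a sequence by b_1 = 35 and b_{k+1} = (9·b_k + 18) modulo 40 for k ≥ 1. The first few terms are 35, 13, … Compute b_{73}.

35

We have b_1 = 35, b_2 = 13, b_3 = 15, b_4 = 33, b_5 = 35.
Since b_5 = b_1 = 35, the sequence is periodic with period 4.
So b_{73} = b_{1 + ((73-1) mod 4)} = b_1 = 35.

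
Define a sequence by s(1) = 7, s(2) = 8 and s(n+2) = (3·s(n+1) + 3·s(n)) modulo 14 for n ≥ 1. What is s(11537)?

0

We have s(1) = 7; s(2) = 8; s(3) = 3; s(4) = 5; s(5) = 10; s(6) = 3; s(7) = 11; s(8) = 0; s(9) = 5; s(10) = 1; s(11) = 4; s(12) = 1; s(13) = 1; s(14) = 6; s(15) = 7; s(16) = 11; s(17) = 12; s(18) = 13; s(19) = 5; s(20) = 12; s(21) = 9; s(22) = 7; s(23) = 6; s(24) = 11; s(25) = 9; s(26) = 4; s(27) = 11; s(28) = 3; s(29) = 0; s(30) = 9; s(31) = 13; s(32) = 10; s(33) = 13; s(34) = 13; s(35) = 8; s(36) = 7; s(37) = 3; s(38) = 2; s(39) = 1; s(40) = 9; s(41) = 2; s(42) = 5; s(43) = 7; s(44) = 8.
Since (s(43), s(44)) = (s(1), s(2)) = (7, 8) (two consecutive terms determine the rest), the sequence is periodic with period 42.
(11537 - 1) mod 42 = 28, so s(11537) = s(29) = 0.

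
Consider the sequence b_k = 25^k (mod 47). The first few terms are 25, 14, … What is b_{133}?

Listing terms: b_1 = 25; b_2 = 14; b_3 = 21; b_4 = 8; b_5 = 12; b_6 = 18; b_7 = 27; b_8 = 17; b_9 = 2; b_{10} = 3; b_{11} = 28; b_{12} = 42; b_{13} = 16; b_{14} = 24; b_{15} = 36; b_{16} = 7; b_{17} = 34; b_{18} = 4; b_{19} = 6; b_{20} = 9; b_{21} = 37; b_{22} = 32; b_{23} = 1; b_{24} = 25.
The sequence repeats with period 23.
(133 - 1) mod 23 = 17, so b_{133} = b_{18} = 4.

4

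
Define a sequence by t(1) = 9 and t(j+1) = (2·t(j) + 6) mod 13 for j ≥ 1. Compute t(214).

t(1) = 9; t(2) = 11; t(3) = 2; t(4) = 10; t(5) = 0; t(6) = 6; t(7) = 5; t(8) = 3; t(9) = 12; t(10) = 4; t(11) = 1; t(12) = 8; t(13) = 9.
The sequence repeats with period 12.
So t(214) = t(1 + ((214-1) mod 12)) = t(10) = 4.

4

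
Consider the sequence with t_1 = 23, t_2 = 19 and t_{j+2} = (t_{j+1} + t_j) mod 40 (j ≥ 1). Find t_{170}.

19

t_1 = 23, t_2 = 19, t_3 = 2, t_4 = 21, t_5 = 23, t_6 = 4, t_7 = 27, t_8 = 31, t_9 = 18, t_{10} = 9, t_{11} = 27, t_{12} = 36, t_{13} = 23, t_{14} = 19.
The sequence repeats with period 12.
So t_{170} = t_{1 + ((170-1) mod 12)} = t_2 = 19.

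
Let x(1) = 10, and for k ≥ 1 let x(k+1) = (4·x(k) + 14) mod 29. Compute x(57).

10

We have x(1) = 10,  x(2) = 25,  x(3) = 27,  x(4) = 6,  x(5) = 9,  x(6) = 21,  x(7) = 11,  x(8) = 0,  x(9) = 14,  x(10) = 12,  x(11) = 4,  x(12) = 1,  x(13) = 18,  x(14) = 28,  x(15) = 10.
Since x(15) = x(1) = 10, the sequence is periodic with period 14.
So x(57) = x(1 + ((57-1) mod 14)) = x(1) = 10.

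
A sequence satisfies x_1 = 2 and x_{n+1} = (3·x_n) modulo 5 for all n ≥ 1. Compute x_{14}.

1

We have x_1 = 2,  x_2 = 1,  x_3 = 3,  x_4 = 4,  x_5 = 2.
The sequence repeats with period 4.
So x_{14} = x_{1 + ((14-1) mod 4)} = x_2 = 1.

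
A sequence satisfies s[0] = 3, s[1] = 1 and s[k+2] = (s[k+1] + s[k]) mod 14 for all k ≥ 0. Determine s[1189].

7

Listing terms: s[0] = 3; s[1] = 1; s[2] = 4; s[3] = 5; s[4] = 9; s[5] = 0; s[6] = 9; s[7] = 9; s[8] = 4; s[9] = 13; s[10] = 3; s[11] = 2; s[12] = 5; s[13] = 7; s[14] = 12; s[15] = 5; s[16] = 3; s[17] = 8; s[18] = 11; s[19] = 5; s[20] = 2; s[21] = 7; s[22] = 9; s[23] = 2; s[24] = 11; s[25] = 13; s[26] = 10; s[27] = 9; s[28] = 5; s[29] = 0; s[30] = 5; s[31] = 5; s[32] = 10; s[33] = 1; s[34] = 11; s[35] = 12; s[36] = 9; s[37] = 7; s[38] = 2; s[39] = 9; s[40] = 11; s[41] = 6; s[42] = 3; s[43] = 9; s[44] = 12; s[45] = 7; s[46] = 5; s[47] = 12; s[48] = 3; s[49] = 1.
The sequence repeats with period 48.
(1189 - 0) mod 48 = 37, so s[1189] = s[37] = 7.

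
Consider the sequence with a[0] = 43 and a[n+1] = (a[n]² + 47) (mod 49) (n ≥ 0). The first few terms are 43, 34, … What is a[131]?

We have a[0] = 43,  a[1] = 34,  a[2] = 27,  a[3] = 41,  a[4] = 13,  a[5] = 20,  a[6] = 6,  a[7] = 34.
Since a[7] = a[1] = 34, the sequence is eventually periodic: after a pre-period of length 1 it cycles with period 6.
For n ≥ 1, a[n] depends only on (n - 1) mod 6. (131 - 1) mod 6 = 4, so a[131] = a[5] = 20.

20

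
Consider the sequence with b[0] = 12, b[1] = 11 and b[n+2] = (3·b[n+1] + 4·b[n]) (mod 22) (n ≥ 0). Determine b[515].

We have b[0] = 12,  b[1] = 11,  b[2] = 15,  b[3] = 1,  b[4] = 19,  b[5] = 17,  b[6] = 17,  b[7] = 9,  b[8] = 7,  b[9] = 13,  b[10] = 1,  b[11] = 11,  b[12] = 15.
Since (b[11], b[12]) = (b[1], b[2]) = (11, 15) (two consecutive terms determine the rest), the sequence is eventually periodic: after a pre-period of length 1 it cycles with period 10.
For n ≥ 1, b[n] depends only on (n - 1) mod 10. (515 - 1) mod 10 = 4, so b[515] = b[5] = 17.

17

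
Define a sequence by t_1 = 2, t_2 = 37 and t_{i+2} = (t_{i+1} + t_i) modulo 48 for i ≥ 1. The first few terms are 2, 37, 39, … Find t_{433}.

Listing terms: t_1 = 2, t_2 = 37, t_3 = 39, t_4 = 28, t_5 = 19, t_6 = 47, t_7 = 18, t_8 = 17, t_9 = 35, t_{10} = 4, t_{11} = 39, t_{12} = 43, t_{13} = 34, t_{14} = 29, t_{15} = 15, t_{16} = 44, t_{17} = 11, t_{18} = 7, t_{19} = 18, t_{20} = 25, t_{21} = 43, t_{22} = 20, t_{23} = 15, t_{24} = 35, t_{25} = 2, t_{26} = 37.
Since (t_{25}, t_{26}) = (t_1, t_2) = (2, 37) (two consecutive terms determine the rest), the sequence is periodic with period 24.
So t_{433} = t_{1 + ((433-1) mod 24)} = t_1 = 2.

2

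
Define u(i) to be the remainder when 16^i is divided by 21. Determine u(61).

16

Computing terms: u(0) = 1,  u(1) = 16,  u(2) = 4,  u(3) = 1.
The sequence repeats with period 3.
So u(61) = u(0 + ((61-0) mod 3)) = u(1) = 16.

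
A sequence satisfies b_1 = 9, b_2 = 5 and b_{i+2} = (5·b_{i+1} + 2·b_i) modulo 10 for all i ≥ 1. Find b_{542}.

We have b_1 = 9,  b_2 = 5,  b_3 = 3,  b_4 = 5,  b_5 = 1,  b_6 = 5,  b_7 = 7,  b_8 = 5,  b_9 = 9,  b_{10} = 5.
The sequence repeats with period 8.
(542 - 1) mod 8 = 5, so b_{542} = b_6 = 5.

5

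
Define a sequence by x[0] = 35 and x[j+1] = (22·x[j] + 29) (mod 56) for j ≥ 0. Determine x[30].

23

Computing terms: x[0] = 35,  x[1] = 15,  x[2] = 23,  x[3] = 31,  x[4] = 39,  x[5] = 47,  x[6] = 55,  x[7] = 7,  x[8] = 15.
Since x[8] = x[1] = 15, the sequence is eventually periodic: after a pre-period of length 1 it cycles with period 7.
For j ≥ 1, x[j] depends only on (j - 1) mod 7. (30 - 1) mod 7 = 1, so x[30] = x[2] = 23.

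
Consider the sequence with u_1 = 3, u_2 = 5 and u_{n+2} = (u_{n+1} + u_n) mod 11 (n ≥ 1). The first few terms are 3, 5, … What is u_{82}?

5

Computing terms: u_1 = 3,  u_2 = 5,  u_3 = 8,  u_4 = 2,  u_5 = 10,  u_6 = 1,  u_7 = 0,  u_8 = 1,  u_9 = 1,  u_{10} = 2,  u_{11} = 3,  u_{12} = 5.
The sequence repeats with period 10.
(82 - 1) mod 10 = 1, so u_{82} = u_2 = 5.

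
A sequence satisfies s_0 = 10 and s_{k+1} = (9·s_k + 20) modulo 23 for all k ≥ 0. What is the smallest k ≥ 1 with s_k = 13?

7

Listing terms: s_0 = 10; s_1 = 18; s_2 = 21; s_3 = 2; s_4 = 15; s_5 = 17; s_6 = 12; s_7 = 13; s_8 = 22; s_9 = 11; s_{10} = 4; s_{11} = 10.
Since s_{11} = s_0 = 10, the sequence is periodic with period 11.
The value 13 first appears (with k ≥ 1) at s_7.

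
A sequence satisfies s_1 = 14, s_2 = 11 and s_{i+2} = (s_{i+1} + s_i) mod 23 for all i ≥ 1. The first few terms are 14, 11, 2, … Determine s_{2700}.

s_1 = 14, s_2 = 11, s_3 = 2, s_4 = 13, s_5 = 15, s_6 = 5, s_7 = 20, s_8 = 2, s_9 = 22, s_{10} = 1, s_{11} = 0, s_{12} = 1, s_{13} = 1, s_{14} = 2, s_{15} = 3, s_{16} = 5, s_{17} = 8, s_{18} = 13, s_{19} = 21, s_{20} = 11, s_{21} = 9, s_{22} = 20, s_{23} = 6, s_{24} = 3, s_{25} = 9, s_{26} = 12, s_{27} = 21, s_{28} = 10, s_{29} = 8, s_{30} = 18, s_{31} = 3, s_{32} = 21, s_{33} = 1, s_{34} = 22, s_{35} = 0, s_{36} = 22, s_{37} = 22, s_{38} = 21, s_{39} = 20, s_{40} = 18, s_{41} = 15, s_{42} = 10, s_{43} = 2, s_{44} = 12, s_{45} = 14, s_{46} = 3, s_{47} = 17, s_{48} = 20, s_{49} = 14, s_{50} = 11.
Since (s_{49}, s_{50}) = (s_1, s_2) = (14, 11) (two consecutive terms determine the rest), the sequence is periodic with period 48.
So s_{2700} = s_{1 + ((2700-1) mod 48)} = s_{12} = 1.

1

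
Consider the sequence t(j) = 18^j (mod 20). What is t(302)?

4

We have t(1) = 18; t(2) = 4; t(3) = 12; t(4) = 16; t(5) = 8; t(6) = 4.
Since t(6) = t(2) = 4, the sequence is eventually periodic: after a pre-period of length 1 it cycles with period 4.
For j ≥ 2, t(j) depends only on (j - 2) mod 4. (302 - 2) mod 4 = 0, so t(302) = t(2) = 4.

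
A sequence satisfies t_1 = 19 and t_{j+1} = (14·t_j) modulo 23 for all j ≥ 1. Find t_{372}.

t_1 = 19; t_2 = 13; t_3 = 21; t_4 = 18; t_5 = 22; t_6 = 9; t_7 = 11; t_8 = 16; t_9 = 17; t_{10} = 8; t_{11} = 20; t_{12} = 4; t_{13} = 10; t_{14} = 2; t_{15} = 5; t_{16} = 1; t_{17} = 14; t_{18} = 12; t_{19} = 7; t_{20} = 6; t_{21} = 15; t_{22} = 3; t_{23} = 19.
Since t_{23} = t_1 = 19, the sequence is periodic with period 22.
(372 - 1) mod 22 = 19, so t_{372} = t_{20} = 6.

6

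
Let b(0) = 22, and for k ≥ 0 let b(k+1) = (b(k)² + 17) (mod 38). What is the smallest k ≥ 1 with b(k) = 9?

5

Listing terms: b(0) = 22; b(1) = 7; b(2) = 28; b(3) = 3; b(4) = 26; b(5) = 9; b(6) = 22.
The sequence repeats with period 6.
The value 9 first appears (with k ≥ 1) at b(5).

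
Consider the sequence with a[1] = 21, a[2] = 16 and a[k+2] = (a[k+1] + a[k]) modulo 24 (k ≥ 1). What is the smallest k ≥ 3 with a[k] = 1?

Listing terms: a[1] = 21, a[2] = 16, a[3] = 13, a[4] = 5, a[5] = 18, a[6] = 23, a[7] = 17, a[8] = 16, a[9] = 9, a[10] = 1, a[11] = 10, a[12] = 11, a[13] = 21, a[14] = 8, a[15] = 5, a[16] = 13, a[17] = 18, a[18] = 7, a[19] = 1, a[20] = 8, a[21] = 9, a[22] = 17, a[23] = 2, a[24] = 19, a[25] = 21, a[26] = 16.
The sequence repeats with period 24.
The value 1 first appears (with k ≥ 3) at a[10].

10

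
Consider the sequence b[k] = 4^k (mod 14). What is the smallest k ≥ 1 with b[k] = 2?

2

Listing terms: b[0] = 1, b[1] = 4, b[2] = 2, b[3] = 8, b[4] = 4.
Since b[4] = b[1] = 4, the sequence is eventually periodic: after a pre-period of length 1 it cycles with period 3.
The value 2 first appears (with k ≥ 1) at b[2].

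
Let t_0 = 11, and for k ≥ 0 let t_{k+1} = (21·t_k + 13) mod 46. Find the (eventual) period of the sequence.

22

Listing terms: t_0 = 11,  t_1 = 14,  t_2 = 31,  t_3 = 20,  t_4 = 19,  t_5 = 44,  t_6 = 17,  t_7 = 2,  t_8 = 9,  t_9 = 18,  t_{10} = 23,  t_{11} = 36,  t_{12} = 33,  t_{13} = 16,  t_{14} = 27,  t_{15} = 28,  t_{16} = 3,  t_{17} = 30,  t_{18} = 45,  t_{19} = 38,  t_{20} = 29,  t_{21} = 24,  t_{22} = 11.
Since t_{22} = t_0 = 11, the sequence is periodic with period 22.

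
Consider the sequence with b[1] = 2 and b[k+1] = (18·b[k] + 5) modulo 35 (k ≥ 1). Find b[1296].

We have b[1] = 2; b[2] = 6; b[3] = 8; b[4] = 9; b[5] = 27; b[6] = 1; b[7] = 23; b[8] = 34; b[9] = 22; b[10] = 16; b[11] = 13; b[12] = 29; b[13] = 2.
Since b[13] = b[1] = 2, the sequence is periodic with period 12.
(1296 - 1) mod 12 = 11, so b[1296] = b[12] = 29.

29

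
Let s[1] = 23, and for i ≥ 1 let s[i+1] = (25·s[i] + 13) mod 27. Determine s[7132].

17

Listing terms: s[1] = 23,  s[2] = 21,  s[3] = 25,  s[4] = 17,  s[5] = 6,  s[6] = 1,  s[7] = 11,  s[8] = 18,  s[9] = 4,  s[10] = 5,  s[11] = 3,  s[12] = 7,  s[13] = 26,  s[14] = 15,  s[15] = 10,  s[16] = 20,  s[17] = 0,  s[18] = 13,  s[19] = 14,  s[20] = 12,  s[21] = 16,  s[22] = 8,  s[23] = 24,  s[24] = 19,  s[25] = 2,  s[26] = 9,  s[27] = 22,  s[28] = 23.
The sequence repeats with period 27.
(7132 - 1) mod 27 = 3, so s[7132] = s[4] = 17.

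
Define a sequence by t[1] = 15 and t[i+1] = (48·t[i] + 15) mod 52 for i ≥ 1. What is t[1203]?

Listing terms: t[1] = 15,  t[2] = 7,  t[3] = 39,  t[4] = 15.
The sequence repeats with period 3.
So t[1203] = t[1 + ((1203-1) mod 3)] = t[3] = 39.

39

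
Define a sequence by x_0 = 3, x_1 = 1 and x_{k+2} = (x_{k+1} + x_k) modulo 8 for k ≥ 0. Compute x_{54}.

Computing terms: x_0 = 3,  x_1 = 1,  x_2 = 4,  x_3 = 5,  x_4 = 1,  x_5 = 6,  x_6 = 7,  x_7 = 5,  x_8 = 4,  x_9 = 1,  x_{10} = 5,  x_{11} = 6,  x_{12} = 3,  x_{13} = 1.
Since (x_{12}, x_{13}) = (x_0, x_1) = (3, 1) (two consecutive terms determine the rest), the sequence is periodic with period 12.
(54 - 0) mod 12 = 6, so x_{54} = x_6 = 7.

7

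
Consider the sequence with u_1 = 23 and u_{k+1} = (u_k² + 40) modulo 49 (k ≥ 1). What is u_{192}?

9

Listing terms: u_1 = 23; u_2 = 30; u_3 = 9; u_4 = 23.
Since u_4 = u_1 = 23, the sequence is periodic with period 3.
(192 - 1) mod 3 = 2, so u_{192} = u_3 = 9.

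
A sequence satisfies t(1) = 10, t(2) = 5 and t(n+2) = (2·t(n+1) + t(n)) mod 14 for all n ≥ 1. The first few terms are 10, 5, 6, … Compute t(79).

We have t(1) = 10, t(2) = 5, t(3) = 6, t(4) = 3, t(5) = 12, t(6) = 13, t(7) = 10, t(8) = 5.
The sequence repeats with period 6.
(79 - 1) mod 6 = 0, so t(79) = t(1) = 10.

10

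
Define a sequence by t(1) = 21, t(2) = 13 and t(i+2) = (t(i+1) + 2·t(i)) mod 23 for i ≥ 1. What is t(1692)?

9

t(1) = 21, t(2) = 13, t(3) = 9, t(4) = 12, t(5) = 7, t(6) = 8, t(7) = 22, t(8) = 15, t(9) = 13, t(10) = 20, t(11) = 0, t(12) = 17, t(13) = 17, t(14) = 5, t(15) = 16, t(16) = 3, t(17) = 12, t(18) = 18, t(19) = 19, t(20) = 9, t(21) = 1, t(22) = 19, t(23) = 21, t(24) = 13.
The sequence repeats with period 22.
(1692 - 1) mod 22 = 19, so t(1692) = t(20) = 9.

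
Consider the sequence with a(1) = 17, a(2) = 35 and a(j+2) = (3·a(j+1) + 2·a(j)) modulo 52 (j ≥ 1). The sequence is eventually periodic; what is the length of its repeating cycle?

We have a(1) = 17; a(2) = 35; a(3) = 35; a(4) = 19; a(5) = 23; a(6) = 3; a(7) = 3; a(8) = 15; a(9) = 51; a(10) = 27; a(11) = 27; a(12) = 31; a(13) = 43; a(14) = 35; a(15) = 35.
Since (a(14), a(15)) = (a(2), a(3)) = (35, 35) (two consecutive terms determine the rest), the sequence is eventually periodic: after a pre-period of length 1 it cycles with period 12.

12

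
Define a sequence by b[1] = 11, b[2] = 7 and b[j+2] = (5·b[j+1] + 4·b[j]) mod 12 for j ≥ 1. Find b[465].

11

Listing terms: b[1] = 11; b[2] = 7; b[3] = 7; b[4] = 3; b[5] = 7; b[6] = 11; b[7] = 11; b[8] = 3; b[9] = 11; b[10] = 7.
The sequence repeats with period 8.
(465 - 1) mod 8 = 0, so b[465] = b[1] = 11.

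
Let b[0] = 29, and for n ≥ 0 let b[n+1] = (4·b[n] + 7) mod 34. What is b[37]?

b[0] = 29, b[1] = 21, b[2] = 23, b[3] = 31, b[4] = 29.
The sequence repeats with period 4.
(37 - 0) mod 4 = 1, so b[37] = b[1] = 21.

21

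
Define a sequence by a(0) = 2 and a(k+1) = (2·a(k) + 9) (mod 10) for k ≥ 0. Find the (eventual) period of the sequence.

Listing terms: a(0) = 2, a(1) = 3, a(2) = 5, a(3) = 9, a(4) = 7, a(5) = 3.
Since a(5) = a(1) = 3, the sequence is eventually periodic: after a pre-period of length 1 it cycles with period 4.

4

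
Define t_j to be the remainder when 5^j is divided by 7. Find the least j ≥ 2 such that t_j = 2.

t_1 = 5,  t_2 = 4,  t_3 = 6,  t_4 = 2,  t_5 = 3,  t_6 = 1,  t_7 = 5.
Since t_7 = t_1 = 5, the sequence is periodic with period 6.
The value 2 first appears (with j ≥ 2) at t_4.

4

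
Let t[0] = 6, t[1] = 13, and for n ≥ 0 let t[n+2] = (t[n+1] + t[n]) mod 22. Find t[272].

19

Listing terms: t[0] = 6,  t[1] = 13,  t[2] = 19,  t[3] = 10,  t[4] = 7,  t[5] = 17,  t[6] = 2,  t[7] = 19,  t[8] = 21,  t[9] = 18,  t[10] = 17,  t[11] = 13,  t[12] = 8,  t[13] = 21,  t[14] = 7,  t[15] = 6,  t[16] = 13.
The sequence repeats with period 15.
(272 - 0) mod 15 = 2, so t[272] = t[2] = 19.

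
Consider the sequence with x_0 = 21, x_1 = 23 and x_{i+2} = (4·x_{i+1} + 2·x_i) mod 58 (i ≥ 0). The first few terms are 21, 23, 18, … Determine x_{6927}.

Listing terms: x_0 = 21; x_1 = 23; x_2 = 18; x_3 = 2; x_4 = 44; x_5 = 6; x_6 = 54; x_7 = 54; x_8 = 34; x_9 = 12; x_{10} = 0; x_{11} = 24; x_{12} = 38; x_{13} = 26; x_{14} = 6; x_{15} = 18; x_{16} = 26; x_{17} = 24; x_{18} = 32; x_{19} = 2; x_{20} = 14; x_{21} = 2; x_{22} = 36; x_{23} = 32; x_{24} = 26; x_{25} = 52; x_{26} = 28; x_{27} = 42; x_{28} = 50; x_{29} = 52; x_{30} = 18; x_{31} = 2.
Since (x_{30}, x_{31}) = (x_2, x_3) = (18, 2) (two consecutive terms determine the rest), the sequence is eventually periodic: after a pre-period of length 2 it cycles with period 28.
For i ≥ 2, x_i depends only on (i - 2) mod 28. (6927 - 2) mod 28 = 9, so x_{6927} = x_{11} = 24.

24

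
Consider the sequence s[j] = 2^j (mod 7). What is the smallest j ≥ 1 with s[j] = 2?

Listing terms: s[0] = 1; s[1] = 2; s[2] = 4; s[3] = 1.
The sequence repeats with period 3.
The value 2 first appears (with j ≥ 1) at s[1].

1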